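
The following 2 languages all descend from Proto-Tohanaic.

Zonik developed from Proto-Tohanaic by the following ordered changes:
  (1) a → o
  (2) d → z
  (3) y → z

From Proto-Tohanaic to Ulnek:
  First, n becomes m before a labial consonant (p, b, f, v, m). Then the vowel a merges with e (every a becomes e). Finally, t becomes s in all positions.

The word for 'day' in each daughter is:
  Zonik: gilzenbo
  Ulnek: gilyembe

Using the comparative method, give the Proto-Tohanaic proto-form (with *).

Position 4: Zonik has z, Ulnek has y. Ulnek preserves y here (none of its changes turn any other segment into y), so the proto-segment is *y.
Position 8: Zonik has o, Ulnek has e. Taking the neighbouring segments as reconstructed: Zonik o could go back to *a or *o; Ulnek e could go back to *a or *e — the one source consistent with every daughter is *a.
Position 6: Zonik has n, Ulnek has m. Zonik preserves n here (none of its changes turn any other segment into n), so the proto-segment is *n.
Continuing position by position gives *gilyenba; check it forward:
Zonik: *gilyenba > gilyenbo > gilzenbo  (by vowel merger, unconditioned shift)
Ulnek: *gilyenba > gilyemba > gilyembe  (by nasal place assimilation, vowel merger)
*gilyenba is the unique common source.

*gilyenba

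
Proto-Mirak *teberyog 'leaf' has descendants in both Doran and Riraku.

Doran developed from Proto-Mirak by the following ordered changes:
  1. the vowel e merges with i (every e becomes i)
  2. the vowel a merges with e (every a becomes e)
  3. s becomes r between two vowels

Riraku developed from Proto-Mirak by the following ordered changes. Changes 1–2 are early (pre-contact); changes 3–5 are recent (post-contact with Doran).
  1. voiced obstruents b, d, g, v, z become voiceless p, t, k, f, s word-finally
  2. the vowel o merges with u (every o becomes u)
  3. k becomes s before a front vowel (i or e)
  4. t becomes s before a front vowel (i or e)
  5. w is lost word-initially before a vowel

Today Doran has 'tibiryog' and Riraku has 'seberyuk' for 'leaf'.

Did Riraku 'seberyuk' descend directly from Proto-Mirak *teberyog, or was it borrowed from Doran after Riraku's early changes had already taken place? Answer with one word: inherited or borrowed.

inherited

If inherited, *teberyog would pass through all of Riraku's changes:
Riraku: *teberyog > teberyok > teberyuk > seberyuk  (by final devoicing, vowel merger, palatalisation)
If borrowed from Doran 'tibiryog' after the early changes, it would undergo only the recent ones:
  rule 3 (palatalisation): no change (tibiryog)
  rule 4 (palatalisation): tibiryog → sibiryog
  rule 5 (glide loss): no change (sibiryog)
  ⇒ as a loan: sibiryog
Riraku 'seberyuk' matches the inherited outcome exactly, so it is an inherited cognate, not a loan.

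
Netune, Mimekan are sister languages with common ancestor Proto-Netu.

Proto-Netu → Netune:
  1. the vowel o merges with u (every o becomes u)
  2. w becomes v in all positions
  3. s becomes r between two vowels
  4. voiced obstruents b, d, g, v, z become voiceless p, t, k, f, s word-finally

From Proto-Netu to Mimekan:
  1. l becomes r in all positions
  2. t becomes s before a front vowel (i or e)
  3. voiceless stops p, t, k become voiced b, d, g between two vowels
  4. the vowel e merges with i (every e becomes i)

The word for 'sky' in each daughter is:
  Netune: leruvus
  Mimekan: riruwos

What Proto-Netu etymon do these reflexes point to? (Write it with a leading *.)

Position 5: Netune has v, Mimekan has w. Mimekan preserves w here (none of its changes turn any other segment into w), so the proto-segment is *w.
Position 1: Netune has l, Mimekan has r. Netune preserves l here (none of its changes turn any other segment into l), so the proto-segment is *l.
Position 2: Netune has e, Mimekan has i. Netune preserves e here (none of its changes turn any other segment into e), so the proto-segment is *e.
This points to *leruwos. Verify forward in each daughter:
Netune: *leruwos
  leruwos → leruwus   [vowel merger]
  leruwus → leruvus   [unconditioned shift]
  leruvus (rule 3 does not apply)
  leruvus (rule 4 does not apply)
  giving Netune leruvus.
Mimekan: *leruwos > reruwos > riruwos  (by unconditioned shift, vowel merger)
Only *leruwos yields all of Netune leruvus, Mimekan riruwos.

*leruwos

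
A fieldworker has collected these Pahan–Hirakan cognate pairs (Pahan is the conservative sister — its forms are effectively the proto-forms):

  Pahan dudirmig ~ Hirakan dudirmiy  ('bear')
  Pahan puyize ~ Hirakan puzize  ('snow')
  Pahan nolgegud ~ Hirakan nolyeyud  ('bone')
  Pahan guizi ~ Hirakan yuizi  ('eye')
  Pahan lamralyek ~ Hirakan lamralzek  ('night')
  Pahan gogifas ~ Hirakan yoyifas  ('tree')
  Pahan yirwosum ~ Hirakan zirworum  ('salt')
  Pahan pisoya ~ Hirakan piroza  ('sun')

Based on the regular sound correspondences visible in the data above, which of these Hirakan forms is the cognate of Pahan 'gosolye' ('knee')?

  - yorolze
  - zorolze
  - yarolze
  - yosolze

gogifas ~ yoyifas — Pahan g corresponds to Hirakan y word-initially before a back vowel.
pisoya ~ piroza — Pahan s corresponds to Hirakan r between vowels (before a back vowel).
lamralyek ~ lamralzek — Pahan y corresponds to Hirakan z after a consonant, before a front vowel.
Applying these to Pahan 'gosolye':
  gosolye → yosolye   (g→y word-initially before a back vowel)
  yosolye → yorolye   (s→r between vowels (before a back vowel))
  yorolye → yorolze   (y→z after a consonant, before a front vowel)
So the Hirakan cognate is 'yorolze'.

yorolze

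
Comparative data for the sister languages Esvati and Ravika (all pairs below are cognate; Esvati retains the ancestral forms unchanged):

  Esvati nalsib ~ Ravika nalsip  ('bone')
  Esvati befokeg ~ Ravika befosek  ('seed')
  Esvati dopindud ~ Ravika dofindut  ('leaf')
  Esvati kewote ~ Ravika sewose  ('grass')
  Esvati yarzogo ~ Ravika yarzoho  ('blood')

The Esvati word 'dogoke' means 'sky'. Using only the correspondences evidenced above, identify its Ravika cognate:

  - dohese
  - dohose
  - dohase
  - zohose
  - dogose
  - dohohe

yarzogo ~ yarzoho — Esvati g corresponds to Ravika h between vowels (before a back vowel).
befokeg ~ befosek — Esvati k corresponds to Ravika s between vowels (before a front vowel).
Applying these to Esvati 'dogoke':
  dogoke → dohoke   (g→h between vowels (before a back vowel))
  dohoke → dohose   (k→s between vowels (before a front vowel))
So the Ravika cognate is 'dohose'.

dohose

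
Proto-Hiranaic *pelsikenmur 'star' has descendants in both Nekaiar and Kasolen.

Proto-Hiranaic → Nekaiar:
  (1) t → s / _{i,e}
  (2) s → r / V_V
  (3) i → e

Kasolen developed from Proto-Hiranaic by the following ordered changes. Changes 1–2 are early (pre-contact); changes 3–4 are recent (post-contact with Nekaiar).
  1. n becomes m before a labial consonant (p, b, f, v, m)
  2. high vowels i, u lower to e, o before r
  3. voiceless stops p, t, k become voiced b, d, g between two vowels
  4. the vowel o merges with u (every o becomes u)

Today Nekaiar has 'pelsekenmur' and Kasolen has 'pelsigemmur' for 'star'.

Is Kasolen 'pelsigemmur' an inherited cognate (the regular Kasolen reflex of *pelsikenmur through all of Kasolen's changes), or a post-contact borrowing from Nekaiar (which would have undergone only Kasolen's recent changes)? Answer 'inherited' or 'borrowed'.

If inherited, *pelsikenmur would pass through all of Kasolen's changes:
Kasolen: *pelsikenmur > pelsikemmur > pelsikemmor > pelsigemmor > pelsigemmur  (by nasal place assimilation, pre-rhotic lowering, intervocalic voicing, vowel merger)
If borrowed from Nekaiar 'pelsekenmur' after the early changes, it would undergo only the recent ones:
  rule 3 (intervocalic voicing): pelsekenmur → pelsegenmur
  rule 4 (vowel merger): no change (pelsegenmur)
  ⇒ as a loan: pelsegenmur
Kasolen 'pelsigemmur' matches the inherited outcome exactly, so it is an inherited cognate, not a loan.

inherited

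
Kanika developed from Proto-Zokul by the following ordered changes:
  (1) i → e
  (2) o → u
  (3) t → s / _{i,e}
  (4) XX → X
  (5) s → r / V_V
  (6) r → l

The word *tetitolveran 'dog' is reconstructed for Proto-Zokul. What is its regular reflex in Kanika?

seletulvelan

Kanika: start from *tetitolveran.
  rule 1 (vowel merger): tetitolveran → tetetolveran
  rule 2 (vowel merger): tetetolveran → tetetulveran
  rule 3 (palatalisation): tetetulveran → sesetulveran
  rule 4: no change — sesetulveran
  rule 5 (rhotacism): sesetulveran → seretulveran
  rule 6 (unconditioned shift): seretulveran → seletulvelan
  ⇒ Kanika seletulvelan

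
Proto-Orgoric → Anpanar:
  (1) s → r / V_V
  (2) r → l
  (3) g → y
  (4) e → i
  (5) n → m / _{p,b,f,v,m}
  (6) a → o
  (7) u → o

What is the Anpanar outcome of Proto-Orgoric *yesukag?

yilokoy

Anpanar: start from *yesukag.
  rule 1 (rhotacism): yesukag → yerukag
  rule 2 (unconditioned shift): yerukag → yelukag
  rule 3 (unconditioned shift): yelukag → yelukay
  rule 4 (vowel merger): yelukay → yilukay
  rule 5: no change — yilukay
  rule 6 (vowel merger): yilukay → yilukoy
  rule 7 (vowel merger): yilukoy → yilokoy
  ⇒ Anpanar yilokoy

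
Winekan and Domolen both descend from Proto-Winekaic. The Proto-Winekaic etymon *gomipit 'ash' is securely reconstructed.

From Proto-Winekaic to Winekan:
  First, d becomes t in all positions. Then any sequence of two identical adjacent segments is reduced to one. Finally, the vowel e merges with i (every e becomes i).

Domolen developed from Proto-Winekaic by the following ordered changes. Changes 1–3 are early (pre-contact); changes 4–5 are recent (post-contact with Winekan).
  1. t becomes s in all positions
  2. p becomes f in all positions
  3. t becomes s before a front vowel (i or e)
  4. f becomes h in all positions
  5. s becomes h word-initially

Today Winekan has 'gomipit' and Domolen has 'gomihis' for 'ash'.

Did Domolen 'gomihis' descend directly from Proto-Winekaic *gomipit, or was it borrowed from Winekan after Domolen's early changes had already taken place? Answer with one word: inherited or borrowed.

If inherited, *gomipit would pass through all of Domolen's changes:
Domolen: *gomipit > gomipis > gomifis > gomihis  (by unconditioned shift, unconditioned shift, unconditioned shift)
If borrowed from Winekan 'gomipit' after the early changes, it would undergo only the recent ones:
  rule 4 (unconditioned shift): no change (gomipit)
  rule 5 (debuccalisation): no change (gomipit)
  ⇒ as a loan: gomipit
Domolen 'gomihis' matches the inherited outcome exactly, so it is an inherited cognate, not a loan.

inherited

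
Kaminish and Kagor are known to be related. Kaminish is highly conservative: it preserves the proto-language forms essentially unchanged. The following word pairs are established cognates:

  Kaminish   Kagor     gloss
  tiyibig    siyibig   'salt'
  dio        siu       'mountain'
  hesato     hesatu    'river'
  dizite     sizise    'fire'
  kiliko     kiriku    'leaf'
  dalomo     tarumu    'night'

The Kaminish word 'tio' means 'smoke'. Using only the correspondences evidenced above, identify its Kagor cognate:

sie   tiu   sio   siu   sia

tiyibig ~ siyibig — Kaminish t corresponds to Kagor s word-initially before a front vowel.
dio ~ siu — Kaminish o corresponds to Kagor u word-finally.
Applying these to Kaminish 'tio':
  tio → sio   (t→s word-initially before a front vowel)
  sio → siu   (o→u word-finally)
So the Kagor cognate is 'siu'.

siu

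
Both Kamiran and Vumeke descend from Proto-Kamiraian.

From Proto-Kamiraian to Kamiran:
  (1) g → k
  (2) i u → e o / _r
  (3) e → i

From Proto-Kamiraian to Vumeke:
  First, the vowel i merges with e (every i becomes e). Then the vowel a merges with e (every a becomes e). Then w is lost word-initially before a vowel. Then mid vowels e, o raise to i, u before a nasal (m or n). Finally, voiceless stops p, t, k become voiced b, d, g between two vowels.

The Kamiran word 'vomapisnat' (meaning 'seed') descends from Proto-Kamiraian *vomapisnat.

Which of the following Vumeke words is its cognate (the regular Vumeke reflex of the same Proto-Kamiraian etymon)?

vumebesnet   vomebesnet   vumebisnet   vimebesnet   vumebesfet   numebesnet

vumebesnet

Vumeke: *vomapisnat
  vomapisnat → vomapesnat   [vowel merger]
  vomapesnat → vomepesnet   [vowel merger]
  vomepesnet (rule 3 does not apply)
  vomepesnet → vumepesnet   [pre-nasal raising]
  vumepesnet → vumebesnet   [intervocalic voicing]
  giving Vumeke vumebesnet.
Among the options, 'vumebesnet' alone shows every Vumeke change applied in order.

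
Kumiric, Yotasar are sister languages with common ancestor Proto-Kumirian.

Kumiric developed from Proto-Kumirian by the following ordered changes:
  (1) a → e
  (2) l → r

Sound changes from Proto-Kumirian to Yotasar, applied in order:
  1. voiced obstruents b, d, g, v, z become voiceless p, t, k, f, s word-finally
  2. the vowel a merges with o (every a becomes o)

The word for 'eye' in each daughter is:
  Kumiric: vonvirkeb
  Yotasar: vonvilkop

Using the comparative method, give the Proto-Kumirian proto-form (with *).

*vonvilkab

Position 6: Kumiric has r, Yotasar has l. Yotasar preserves l here (none of its changes turn any other segment into l), so the proto-segment is *l.
Position 8: Kumiric has e, Yotasar has o. Taking the neighbouring segments as reconstructed: Kumiric e could go back to *a or *e; Yotasar o could go back to *a or *o — the one source consistent with every daughter is *a.
Verify the candidate proto-form against each daughter:
Kumiric: *vonvilkab > vonvilkeb > vonvirkeb  (by vowel merger, unconditioned shift)
Yotasar: *vonvilkab
  vonvilkab → vonvilkap   [final devoicing]
  vonvilkap → vonvilkop   [vowel merger]
  giving Yotasar vonvilkop.
No other proto-form is consistent with every reflex, so the reconstruction is *vonvilkab.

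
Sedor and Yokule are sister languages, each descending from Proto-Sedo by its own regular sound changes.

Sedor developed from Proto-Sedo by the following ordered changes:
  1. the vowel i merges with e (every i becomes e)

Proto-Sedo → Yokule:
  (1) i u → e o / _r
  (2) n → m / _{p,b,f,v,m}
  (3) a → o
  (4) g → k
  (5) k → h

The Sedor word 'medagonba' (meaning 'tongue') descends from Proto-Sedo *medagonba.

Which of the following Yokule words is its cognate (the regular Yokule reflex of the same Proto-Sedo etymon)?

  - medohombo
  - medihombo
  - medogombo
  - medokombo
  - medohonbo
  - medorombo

medohombo

Yokule: *medagonba > medagomba > medogombo > medokombo > medohombo  (by nasal place assimilation, vowel merger, unconditioned shift, unconditioned shift)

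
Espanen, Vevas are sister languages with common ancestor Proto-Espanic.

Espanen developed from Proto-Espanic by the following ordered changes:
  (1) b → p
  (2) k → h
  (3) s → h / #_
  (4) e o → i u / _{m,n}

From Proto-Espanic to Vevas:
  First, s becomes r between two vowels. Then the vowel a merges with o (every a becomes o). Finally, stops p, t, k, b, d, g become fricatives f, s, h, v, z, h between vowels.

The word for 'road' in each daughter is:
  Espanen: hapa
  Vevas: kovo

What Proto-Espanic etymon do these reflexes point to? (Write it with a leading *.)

*kaba

Position 1: Espanen has h, Vevas has k. Vevas preserves k here (none of its changes turn any other segment into k), so the proto-segment is *k.
Position 4: Espanen has a, Vevas has o. Espanen preserves a here (none of its changes turn any other segment into a), so the proto-segment is *a.
Position 2: Espanen has a, Vevas has o. Espanen preserves a here (none of its changes turn any other segment into a), so the proto-segment is *a.
This points to *kaba. Verify forward in each daughter:
Espanen: *kaba > kapa > hapa  (by unconditioned shift, unconditioned shift)
Vevas: *kaba
  kaba (rule 1 does not apply)
  kaba → kobo   [vowel merger]
  kobo → kovo   [intervocalic lenition]
  giving Vevas kovo.
Only *kaba yields all of Espanen hapa, Vevas kovo.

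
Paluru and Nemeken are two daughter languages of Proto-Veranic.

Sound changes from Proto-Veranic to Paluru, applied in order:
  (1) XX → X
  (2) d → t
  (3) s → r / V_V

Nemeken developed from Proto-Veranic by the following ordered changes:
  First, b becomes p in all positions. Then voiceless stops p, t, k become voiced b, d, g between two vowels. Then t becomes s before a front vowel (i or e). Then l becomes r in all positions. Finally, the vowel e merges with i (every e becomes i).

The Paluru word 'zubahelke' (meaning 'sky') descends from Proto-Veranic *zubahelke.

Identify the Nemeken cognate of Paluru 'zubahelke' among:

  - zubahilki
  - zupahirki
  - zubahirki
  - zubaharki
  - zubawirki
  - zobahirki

Nemeken: *zubahelke
  zubahelke → zupahelke   [unconditioned shift]
  zupahelke → zubahelke   [intervocalic voicing]
  zubahelke (rule 3 does not apply)
  zubahelke → zubaherke   [unconditioned shift]
  zubaherke → zubahirki   [vowel merger]
  giving Nemeken zubahirki.

zubahirki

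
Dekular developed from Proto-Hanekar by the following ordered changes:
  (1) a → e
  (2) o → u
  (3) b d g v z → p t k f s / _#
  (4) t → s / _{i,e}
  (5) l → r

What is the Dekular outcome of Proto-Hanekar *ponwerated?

Dekular: *ponwerated > ponwereted > punwereted > punweretet > punwereset  (by vowel merger, vowel merger, final devoicing, palatalisation)

punwereset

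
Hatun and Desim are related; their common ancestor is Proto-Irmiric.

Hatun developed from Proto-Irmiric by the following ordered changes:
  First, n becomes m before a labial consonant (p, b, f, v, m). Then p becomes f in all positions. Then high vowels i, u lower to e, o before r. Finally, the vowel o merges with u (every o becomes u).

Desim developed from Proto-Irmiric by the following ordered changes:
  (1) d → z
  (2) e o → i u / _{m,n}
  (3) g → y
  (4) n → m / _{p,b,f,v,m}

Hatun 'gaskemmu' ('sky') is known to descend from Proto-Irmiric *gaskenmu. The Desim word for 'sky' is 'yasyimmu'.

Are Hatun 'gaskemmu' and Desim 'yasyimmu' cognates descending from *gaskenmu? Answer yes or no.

Derive the expected Desim reflex of *gaskenmu:
Desim: start from *gaskenmu.
  rule 1: no change — gaskenmu
  rule 2 (pre-nasal raising): gaskenmu → gaskinmu
  rule 3 (unconditioned shift): gaskinmu → yaskinmu
  rule 4 (nasal place assimilation): yaskinmu → yaskimmu
  ⇒ Desim yaskimmu
The regular Desim reflex would be 'yaskimmu', but the attested form is 'yasyimmu'. The correspondence is irregular, so they are not cognates (the Desim form has a different source).

no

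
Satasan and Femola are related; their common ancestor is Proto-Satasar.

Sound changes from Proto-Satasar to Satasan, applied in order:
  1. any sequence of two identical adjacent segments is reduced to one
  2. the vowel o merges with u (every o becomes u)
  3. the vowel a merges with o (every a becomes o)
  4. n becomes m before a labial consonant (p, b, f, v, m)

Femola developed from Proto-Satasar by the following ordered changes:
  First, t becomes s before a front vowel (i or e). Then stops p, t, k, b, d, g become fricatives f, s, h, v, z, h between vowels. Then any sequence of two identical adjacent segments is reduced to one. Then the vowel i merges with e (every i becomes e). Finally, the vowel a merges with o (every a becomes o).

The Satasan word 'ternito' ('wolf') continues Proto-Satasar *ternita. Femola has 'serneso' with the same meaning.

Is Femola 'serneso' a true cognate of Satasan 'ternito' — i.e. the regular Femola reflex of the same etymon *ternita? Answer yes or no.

Derive the expected Femola reflex of *ternita:
Femola: *ternita > sernita > sernisa > sernesa > serneso  (by palatalisation, intervocalic lenition, vowel merger, vowel merger)
Femola 'serneso' matches the regular reflex exactly, so the pair is cognate.

yes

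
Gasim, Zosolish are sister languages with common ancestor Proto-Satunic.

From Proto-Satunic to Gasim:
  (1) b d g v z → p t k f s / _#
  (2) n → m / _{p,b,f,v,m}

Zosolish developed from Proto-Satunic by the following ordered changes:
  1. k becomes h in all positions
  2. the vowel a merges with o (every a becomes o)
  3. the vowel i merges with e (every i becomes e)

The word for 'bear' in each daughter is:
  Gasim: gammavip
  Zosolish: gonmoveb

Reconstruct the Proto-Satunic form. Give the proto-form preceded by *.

Position 2: Gasim has a, Zosolish has o. Gasim preserves a here (none of its changes turn any other segment into a), so the proto-segment is *a.
Position 8: Gasim has p, Zosolish has b. Zosolish preserves b here (none of its changes turn any other segment into b), so the proto-segment is *b.
Verify the candidate proto-form against each daughter:
Gasim: start from *ganmavib.
  rule 1 (final devoicing): ganmavib → ganmavip
  rule 2 (nasal place assimilation): ganmavip → gammavip
  ⇒ Gasim gammavip
Zosolish: *ganmavib > gonmovib > gonmoveb  (by vowel merger, vowel merger)
Only *ganmavib yields all of Gasim gammavip, Zosolish gonmoveb.

*ganmavib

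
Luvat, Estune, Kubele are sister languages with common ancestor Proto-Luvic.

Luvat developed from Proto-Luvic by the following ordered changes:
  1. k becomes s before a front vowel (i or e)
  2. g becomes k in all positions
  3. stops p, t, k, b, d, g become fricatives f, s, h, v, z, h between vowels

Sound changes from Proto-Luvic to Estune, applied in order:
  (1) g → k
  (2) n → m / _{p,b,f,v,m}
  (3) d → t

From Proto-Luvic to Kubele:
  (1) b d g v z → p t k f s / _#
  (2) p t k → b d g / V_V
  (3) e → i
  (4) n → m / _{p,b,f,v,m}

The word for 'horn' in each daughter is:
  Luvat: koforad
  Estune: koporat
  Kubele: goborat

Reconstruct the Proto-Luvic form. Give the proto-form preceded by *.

*goporad

Position 7: Luvat has d, Estune has t, Kubele has t. Luvat preserves d here (none of its changes turn any other segment into d), so the proto-segment is *d.
Position 3: Luvat has f, Estune has p, Kubele has b. Estune preserves p here (none of its changes turn any other segment into p), so the proto-segment is *p.
Position 1: Luvat has k, Estune has k, Kubele has g. Taking the neighbouring segments as reconstructed: Luvat k could go back to *k or *g; Estune k could go back to *k or *g; Kubele g can only go back to *g — the one source consistent with every daughter is *g.
The remaining positions agree across the daughters. Check the candidate against every language:
Luvat: start from *goporad.
  rule 1: no change — goporad
  rule 2 (unconditioned shift): goporad → koporad
  rule 3 (intervocalic lenition): koporad → koforad
  ⇒ Luvat koforad
Estune: *goporad
  goporad → koporad   [unconditioned shift]
  koporad (rule 2 does not apply)
  koporad → koporat   [unconditioned shift]
  giving Estune koporat.
Kubele: *goporad > goporat > goborat  (by final devoicing, intervocalic voicing)
No other proto-form is consistent with every reflex, so the reconstruction is *goporad.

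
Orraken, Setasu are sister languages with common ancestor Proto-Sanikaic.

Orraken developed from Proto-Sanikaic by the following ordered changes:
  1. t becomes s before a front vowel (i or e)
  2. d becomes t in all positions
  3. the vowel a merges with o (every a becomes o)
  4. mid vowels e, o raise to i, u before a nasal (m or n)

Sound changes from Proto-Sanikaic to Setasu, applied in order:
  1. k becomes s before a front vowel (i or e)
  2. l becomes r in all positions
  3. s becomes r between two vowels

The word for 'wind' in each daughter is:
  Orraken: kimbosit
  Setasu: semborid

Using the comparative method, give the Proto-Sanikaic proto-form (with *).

*kembosid

Position 8: Orraken has t, Setasu has d. Setasu preserves d here (none of its changes turn any other segment into d), so the proto-segment is *d.
Position 2: Orraken has i, Setasu has e. Setasu preserves e here (none of its changes turn any other segment into e), so the proto-segment is *e.
Verify the candidate proto-form against each daughter:
Orraken: start from *kembosid.
  rule 1: no change — kembosid
  rule 2 (unconditioned shift): kembosid → kembosit
  rule 3: no change — kembosit
  rule 4 (pre-nasal raising): kembosit → kimbosit
  ⇒ Orraken kimbosit
Setasu: *kembosid
  kembosid → sembosid   [palatalisation]
  sembosid (rule 2 does not apply)
  sembosid → semborid   [rhotacism]
  giving Setasu semborid.
Only *kembosid yields all of Orraken kimbosit, Setasu semborid.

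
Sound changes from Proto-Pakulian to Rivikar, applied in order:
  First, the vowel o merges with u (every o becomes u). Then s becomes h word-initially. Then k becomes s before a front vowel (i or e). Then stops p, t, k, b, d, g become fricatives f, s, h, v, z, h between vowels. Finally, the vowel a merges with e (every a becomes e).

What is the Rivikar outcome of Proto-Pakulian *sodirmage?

huzirmehe

Rivikar: *sodirmage
  sodirmage → sudirmage   [vowel merger]
  sudirmage → hudirmage   [debuccalisation]
  hudirmage (rule 3 does not apply)
  hudirmage → huzirmahe   [intervocalic lenition]
  huzirmahe → huzirmehe   [vowel merger]
  giving Rivikar huzirmehe.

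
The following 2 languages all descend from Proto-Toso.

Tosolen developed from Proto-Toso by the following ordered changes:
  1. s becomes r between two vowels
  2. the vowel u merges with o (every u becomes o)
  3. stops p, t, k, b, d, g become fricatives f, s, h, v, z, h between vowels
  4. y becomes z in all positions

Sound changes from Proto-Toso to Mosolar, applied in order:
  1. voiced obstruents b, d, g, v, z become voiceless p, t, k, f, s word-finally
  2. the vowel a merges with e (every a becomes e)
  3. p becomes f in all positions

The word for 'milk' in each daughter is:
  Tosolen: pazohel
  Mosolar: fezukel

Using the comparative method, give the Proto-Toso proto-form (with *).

*pazukel

Position 1: Tosolen has p, Mosolar has f. Tosolen preserves p here (none of its changes turn any other segment into p), so the proto-segment is *p.
Position 4: Tosolen has o, Mosolar has u. Mosolar preserves u here (none of its changes turn any other segment into u), so the proto-segment is *u.
This points to *pazukel. Verify forward in each daughter:
Tosolen: *pazukel > pazokel > pazohel  (by vowel merger, intervocalic lenition)
Mosolar: start from *pazukel.
  rule 1: no change — pazukel
  rule 2 (vowel merger): pazukel → pezukel
  rule 3 (unconditioned shift): pezukel → fezukel
  ⇒ Mosolar fezukel
*pazukel is the unique common source.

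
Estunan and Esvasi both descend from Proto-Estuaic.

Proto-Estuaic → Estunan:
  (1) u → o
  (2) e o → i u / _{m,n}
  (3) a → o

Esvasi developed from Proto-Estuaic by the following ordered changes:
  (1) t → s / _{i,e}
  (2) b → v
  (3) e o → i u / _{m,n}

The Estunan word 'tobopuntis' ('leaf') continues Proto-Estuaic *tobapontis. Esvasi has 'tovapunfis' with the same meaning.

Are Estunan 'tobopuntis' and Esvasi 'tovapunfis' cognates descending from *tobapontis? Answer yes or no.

no

Derive the expected Esvasi reflex of *tobapontis:
Esvasi: start from *tobapontis.
  rule 1 (palatalisation): tobapontis → tobaponsis
  rule 2 (unconditioned shift): tobaponsis → tovaponsis
  rule 3 (pre-nasal raising): tovaponsis → tovapunsis
  ⇒ Esvasi tovapunsis
The regular Esvasi reflex would be 'tovapunsis', but the attested form is 'tovapunfis'. The correspondence is irregular, so they are not cognates (the Esvasi form has a different source).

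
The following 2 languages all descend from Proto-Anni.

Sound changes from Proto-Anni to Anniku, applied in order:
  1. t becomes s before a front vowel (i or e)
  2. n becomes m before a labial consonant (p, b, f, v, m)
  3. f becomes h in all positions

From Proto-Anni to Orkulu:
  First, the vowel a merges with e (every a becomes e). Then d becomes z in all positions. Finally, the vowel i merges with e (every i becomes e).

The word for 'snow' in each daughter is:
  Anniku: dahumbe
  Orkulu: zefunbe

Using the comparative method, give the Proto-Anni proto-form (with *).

*dafunbe

Position 1: Anniku has d, Orkulu has z. Anniku preserves d here (none of its changes turn any other segment into d), so the proto-segment is *d.
Position 2: Anniku has a, Orkulu has e. Anniku preserves a here (none of its changes turn any other segment into a), so the proto-segment is *a.
This points to *dafunbe. Verify forward in each daughter:
Anniku: start from *dafunbe.
  rule 1: no change — dafunbe
  rule 2 (nasal place assimilation): dafunbe → dafumbe
  rule 3 (unconditioned shift): dafumbe → dahumbe
  ⇒ Anniku dahumbe
Orkulu: start from *dafunbe.
  rule 1 (vowel merger): dafunbe → defunbe
  rule 2 (unconditioned shift): defunbe → zefunbe
  rule 3: no change — zefunbe
  ⇒ Orkulu zefunbe
*dafunbe is the unique common source.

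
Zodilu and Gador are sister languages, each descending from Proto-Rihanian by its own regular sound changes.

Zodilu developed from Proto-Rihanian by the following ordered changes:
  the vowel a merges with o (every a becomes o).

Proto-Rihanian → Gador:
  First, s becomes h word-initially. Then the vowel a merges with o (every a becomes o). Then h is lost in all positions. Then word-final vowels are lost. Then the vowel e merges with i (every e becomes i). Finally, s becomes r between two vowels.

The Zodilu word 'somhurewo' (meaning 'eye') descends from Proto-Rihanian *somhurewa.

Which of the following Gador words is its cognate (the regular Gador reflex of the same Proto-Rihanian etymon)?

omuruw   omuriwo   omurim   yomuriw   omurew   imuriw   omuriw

omuriw

Gador: *somhurewa > homhurewa > homhurewo > omurewo > omurew > omuriw  (by debuccalisation, vowel merger, h-loss, apocope, vowel merger)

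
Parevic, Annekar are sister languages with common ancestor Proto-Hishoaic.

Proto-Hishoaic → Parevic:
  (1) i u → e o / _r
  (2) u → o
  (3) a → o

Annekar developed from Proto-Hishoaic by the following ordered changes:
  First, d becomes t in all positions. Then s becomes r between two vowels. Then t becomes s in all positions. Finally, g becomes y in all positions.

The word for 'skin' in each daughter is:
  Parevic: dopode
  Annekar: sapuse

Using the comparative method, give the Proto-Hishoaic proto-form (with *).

*dapude

Position 5: Parevic has d, Annekar has s. Parevic preserves d here (none of its changes turn any other segment into d), so the proto-segment is *d.
Position 4: Parevic has o, Annekar has u. Annekar preserves u here (none of its changes turn any other segment into u), so the proto-segment is *u.
Position 1: Parevic has d, Annekar has s. Parevic preserves d here (none of its changes turn any other segment into d), so the proto-segment is *d.
Verify the candidate proto-form against each daughter:
Parevic: *dapude
  dapude (rule 1 does not apply)
  dapude → dapode   [vowel merger]
  dapode → dopode   [vowel merger]
  giving Parevic dopode.
Annekar: start from *dapude.
  rule 1 (unconditioned shift): dapude → tapute
  rule 2: no change — tapute
  rule 3 (unconditioned shift): tapute → sapuse
  rule 4: no change — sapuse
  ⇒ Annekar sapuse
*dapude is the unique common source.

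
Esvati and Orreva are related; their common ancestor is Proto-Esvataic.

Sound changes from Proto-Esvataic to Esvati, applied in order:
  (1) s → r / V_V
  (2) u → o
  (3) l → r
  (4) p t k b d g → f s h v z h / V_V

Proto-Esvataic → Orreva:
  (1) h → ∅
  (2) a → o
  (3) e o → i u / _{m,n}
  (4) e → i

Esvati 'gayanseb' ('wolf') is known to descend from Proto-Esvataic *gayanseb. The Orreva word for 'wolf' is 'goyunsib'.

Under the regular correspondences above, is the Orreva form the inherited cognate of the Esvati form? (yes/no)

yes

Derive the expected Orreva reflex of *gayanseb:
Orreva: *gayanseb > goyonseb > goyunseb > goyunsib  (by vowel merger, pre-nasal raising, vowel merger)
Orreva 'goyunsib' matches the regular reflex exactly, so the pair is cognate.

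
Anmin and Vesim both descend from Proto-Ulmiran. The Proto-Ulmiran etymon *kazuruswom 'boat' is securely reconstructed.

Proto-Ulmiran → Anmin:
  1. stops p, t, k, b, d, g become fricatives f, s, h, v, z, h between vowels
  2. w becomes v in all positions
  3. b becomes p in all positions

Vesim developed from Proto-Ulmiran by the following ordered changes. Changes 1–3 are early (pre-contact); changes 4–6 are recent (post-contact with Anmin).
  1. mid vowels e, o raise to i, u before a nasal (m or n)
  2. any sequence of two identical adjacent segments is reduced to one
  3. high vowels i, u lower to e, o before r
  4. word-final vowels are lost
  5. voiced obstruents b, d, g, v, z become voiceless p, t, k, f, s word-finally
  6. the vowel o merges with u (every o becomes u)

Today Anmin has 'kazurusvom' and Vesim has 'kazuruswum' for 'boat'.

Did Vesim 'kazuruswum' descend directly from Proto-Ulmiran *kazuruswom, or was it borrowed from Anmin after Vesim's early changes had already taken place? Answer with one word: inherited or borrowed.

inherited

If inherited, *kazuruswom would pass through all of Vesim's changes:
Vesim: *kazuruswom
  kazuruswom → kazuruswum   [pre-nasal raising]
  kazuruswum (rule 2 does not apply)
  kazuruswum → kazoruswum   [pre-rhotic lowering]
  kazoruswum (rule 4 does not apply)
  kazoruswum (rule 5 does not apply)
  kazoruswum → kazuruswum   [vowel merger]
  giving Vesim kazuruswum.
If borrowed from Anmin 'kazurusvom' after the early changes, it would undergo only the recent ones:
  rule 4 (apocope): no change (kazurusvom)
  rule 5 (final devoicing): no change (kazurusvom)
  rule 6 (vowel merger): kazurusvom → kazurusvum
  ⇒ as a loan: kazurusvum
Vesim 'kazuruswum' matches the inherited outcome exactly, so it is an inherited cognate, not a loan.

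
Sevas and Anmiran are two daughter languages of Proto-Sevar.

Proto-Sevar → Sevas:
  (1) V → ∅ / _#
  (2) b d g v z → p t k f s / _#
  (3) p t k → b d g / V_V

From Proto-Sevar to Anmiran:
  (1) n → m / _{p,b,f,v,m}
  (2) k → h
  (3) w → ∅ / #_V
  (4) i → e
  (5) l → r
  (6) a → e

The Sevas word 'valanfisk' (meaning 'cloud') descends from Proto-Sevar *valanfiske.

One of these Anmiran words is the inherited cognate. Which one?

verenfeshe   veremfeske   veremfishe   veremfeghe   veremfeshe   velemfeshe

veremfeshe

Anmiran: start from *valanfiske.
  rule 1 (nasal place assimilation): valanfiske → valamfiske
  rule 2 (unconditioned shift): valamfiske → valamfishe
  rule 3: no change — valamfishe
  rule 4 (vowel merger): valamfishe → valamfeshe
  rule 5 (unconditioned shift): valamfeshe → varamfeshe
  rule 6 (vowel merger): varamfeshe → veremfeshe
  ⇒ Anmiran veremfeshe
Only 'veremfeshe' matches the regular Anmiran development of *valanfiske.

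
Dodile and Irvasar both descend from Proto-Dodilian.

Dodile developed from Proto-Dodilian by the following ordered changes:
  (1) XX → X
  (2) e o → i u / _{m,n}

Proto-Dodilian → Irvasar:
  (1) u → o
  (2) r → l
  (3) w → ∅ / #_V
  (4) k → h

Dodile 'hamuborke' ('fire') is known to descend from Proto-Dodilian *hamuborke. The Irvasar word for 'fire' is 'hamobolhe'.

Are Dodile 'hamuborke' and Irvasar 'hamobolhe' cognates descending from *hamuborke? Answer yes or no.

yes

Derive the expected Irvasar reflex of *hamuborke:
Irvasar: *hamuborke
  hamuborke → hamoborke   [vowel merger]
  hamoborke → hamobolke   [unconditioned shift]
  hamobolke (rule 3 does not apply)
  hamobolke → hamobolhe   [unconditioned shift]
  giving Irvasar hamobolhe.
Irvasar 'hamobolhe' matches the regular reflex exactly, so the pair is cognate.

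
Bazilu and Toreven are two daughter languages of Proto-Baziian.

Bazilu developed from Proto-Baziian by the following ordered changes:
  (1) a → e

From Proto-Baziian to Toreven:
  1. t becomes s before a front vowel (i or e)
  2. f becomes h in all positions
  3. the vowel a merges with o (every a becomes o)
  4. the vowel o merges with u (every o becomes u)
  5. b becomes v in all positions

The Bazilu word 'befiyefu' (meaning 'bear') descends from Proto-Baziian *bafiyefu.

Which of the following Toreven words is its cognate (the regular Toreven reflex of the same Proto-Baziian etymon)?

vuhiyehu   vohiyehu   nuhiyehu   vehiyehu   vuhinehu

vuhiyehu

Toreven: *bafiyefu > bahiyehu > bohiyehu > buhiyehu > vuhiyehu  (by unconditioned shift, vowel merger, vowel merger, unconditioned shift)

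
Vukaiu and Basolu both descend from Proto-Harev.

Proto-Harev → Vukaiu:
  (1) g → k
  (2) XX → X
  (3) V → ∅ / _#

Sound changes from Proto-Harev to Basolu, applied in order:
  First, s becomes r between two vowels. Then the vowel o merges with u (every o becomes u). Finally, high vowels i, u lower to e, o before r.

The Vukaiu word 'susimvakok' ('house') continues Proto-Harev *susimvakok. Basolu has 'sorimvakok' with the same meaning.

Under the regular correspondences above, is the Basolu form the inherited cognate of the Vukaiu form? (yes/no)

Derive the expected Basolu reflex of *susimvakok:
Basolu: *susimvakok
  susimvakok → surimvakok   [rhotacism]
  surimvakok → surimvakuk   [vowel merger]
  surimvakuk → sorimvakuk   [pre-rhotic lowering]
  giving Basolu sorimvakuk.
The regular Basolu reflex would be 'sorimvakuk', but the attested form is 'sorimvakok'. The correspondence is irregular, so they are not cognates (the Basolu form has a different source).

no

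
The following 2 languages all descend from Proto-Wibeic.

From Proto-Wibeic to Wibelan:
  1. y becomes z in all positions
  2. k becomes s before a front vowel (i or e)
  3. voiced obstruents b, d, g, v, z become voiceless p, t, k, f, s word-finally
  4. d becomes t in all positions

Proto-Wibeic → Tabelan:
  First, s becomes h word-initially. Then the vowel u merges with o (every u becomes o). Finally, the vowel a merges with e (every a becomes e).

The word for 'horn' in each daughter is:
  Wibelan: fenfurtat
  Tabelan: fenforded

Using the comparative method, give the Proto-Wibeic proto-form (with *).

*fenfurdad

Position 7: Wibelan has t, Tabelan has d. Tabelan preserves d here (none of its changes turn any other segment into d), so the proto-segment is *d.
Position 5: Wibelan has u, Tabelan has o. Wibelan preserves u here (none of its changes turn any other segment into u), so the proto-segment is *u.
Continuing position by position gives *fenfurdad; check it forward:
Wibelan: *fenfurdad
  fenfurdad (rule 1 does not apply)
  fenfurdad (rule 2 does not apply)
  fenfurdad → fenfurdat   [final devoicing]
  fenfurdat → fenfurtat   [unconditioned shift]
  giving Wibelan fenfurtat.
Tabelan: start from *fenfurdad.
  rule 1: no change — fenfurdad
  rule 2 (vowel merger): fenfurdad → fenfordad
  rule 3 (vowel merger): fenfordad → fenforded
  ⇒ Tabelan fenforded
*fenfurdad is the unique common source.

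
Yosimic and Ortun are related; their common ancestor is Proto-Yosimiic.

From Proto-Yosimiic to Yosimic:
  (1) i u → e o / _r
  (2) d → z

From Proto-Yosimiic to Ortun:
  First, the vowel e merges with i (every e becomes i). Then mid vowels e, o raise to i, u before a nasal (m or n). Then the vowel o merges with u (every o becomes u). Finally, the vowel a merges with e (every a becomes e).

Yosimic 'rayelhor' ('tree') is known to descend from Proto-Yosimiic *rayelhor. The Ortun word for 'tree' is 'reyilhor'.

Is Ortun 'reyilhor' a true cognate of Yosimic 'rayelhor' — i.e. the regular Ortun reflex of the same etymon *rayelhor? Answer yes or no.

no

Derive the expected Ortun reflex of *rayelhor:
Ortun: *rayelhor
  rayelhor → rayilhor   [vowel merger]
  rayilhor (rule 2 does not apply)
  rayilhor → rayilhur   [vowel merger]
  rayilhur → reyilhur   [vowel merger]
  giving Ortun reyilhur.
The regular Ortun reflex would be 'reyilhur', but the attested form is 'reyilhor'. The correspondence is irregular, so they are not cognates (the Ortun form has a different source).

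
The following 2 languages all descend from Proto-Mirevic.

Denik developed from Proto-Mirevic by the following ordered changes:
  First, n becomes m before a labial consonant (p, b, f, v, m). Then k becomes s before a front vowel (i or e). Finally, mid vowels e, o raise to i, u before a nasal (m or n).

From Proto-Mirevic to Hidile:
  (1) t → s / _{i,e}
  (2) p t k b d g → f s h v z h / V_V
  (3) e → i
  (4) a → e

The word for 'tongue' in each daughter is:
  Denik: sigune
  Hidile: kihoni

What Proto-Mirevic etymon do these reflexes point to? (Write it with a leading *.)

Position 1: Denik has s, Hidile has k. Hidile preserves k here (none of its changes turn any other segment into k), so the proto-segment is *k.
Position 6: Denik has e, Hidile has i. Denik preserves e here (none of its changes turn any other segment into e), so the proto-segment is *e.
This points to *kigone. Verify forward in each daughter:
Denik: *kigone > sigone > sigune  (by palatalisation, pre-nasal raising)
Hidile: *kigone
  kigone (rule 1 does not apply)
  kigone → kihone   [intervocalic lenition]
  kihone → kihoni   [vowel merger]
  kihoni (rule 4 does not apply)
  giving Hidile kihoni.
Only *kigone yields all of Denik sigune, Hidile kihoni.

*kigone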